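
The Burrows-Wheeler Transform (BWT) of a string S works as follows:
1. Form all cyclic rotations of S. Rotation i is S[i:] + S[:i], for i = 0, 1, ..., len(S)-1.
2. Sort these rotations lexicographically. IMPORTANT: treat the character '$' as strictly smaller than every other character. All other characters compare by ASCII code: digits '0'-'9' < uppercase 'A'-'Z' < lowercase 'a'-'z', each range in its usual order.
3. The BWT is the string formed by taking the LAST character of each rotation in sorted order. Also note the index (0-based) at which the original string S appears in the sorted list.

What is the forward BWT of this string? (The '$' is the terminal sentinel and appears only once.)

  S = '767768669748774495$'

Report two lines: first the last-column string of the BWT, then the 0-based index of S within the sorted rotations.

All 19 rotations (rotation i = S[i:]+S[:i]):
  rot[0] = 767768669748774495$
  rot[1] = 67768669748774495$7
  rot[2] = 7768669748774495$76
  rot[3] = 768669748774495$767
  rot[4] = 68669748774495$7677
  rot[5] = 8669748774495$76776
  rot[6] = 669748774495$767768
  rot[7] = 69748774495$7677686
  rot[8] = 9748774495$76776866
  rot[9] = 748774495$767768669
  rot[10] = 48774495$7677686697
  rot[11] = 8774495$76776866974
  rot[12] = 774495$767768669748
  rot[13] = 74495$7677686697487
  rot[14] = 4495$76776866974877
  rot[15] = 495$767768669748774
  rot[16] = 95$7677686697487744
  rot[17] = 5$76776866974877449
  rot[18] = $767768669748774495
Sorted (with $ < everything):
  sorted[0] = $767768669748774495  (last char: '5')
  sorted[1] = 4495$76776866974877  (last char: '7')
  sorted[2] = 48774495$7677686697  (last char: '7')
  sorted[3] = 495$767768669748774  (last char: '4')
  sorted[4] = 5$76776866974877449  (last char: '9')
  sorted[5] = 669748774495$767768  (last char: '8')
  sorted[6] = 67768669748774495$7  (last char: '7')
  sorted[7] = 68669748774495$7677  (last char: '7')
  sorted[8] = 69748774495$7677686  (last char: '6')
  sorted[9] = 74495$7677686697487  (last char: '7')
  sorted[10] = 748774495$767768669  (last char: '9')
  sorted[11] = 767768669748774495$  (last char: '$')
  sorted[12] = 768669748774495$767  (last char: '7')
  sorted[13] = 774495$767768669748  (last char: '8')
  sorted[14] = 7768669748774495$76  (last char: '6')
  sorted[15] = 8669748774495$76776  (last char: '6')
  sorted[16] = 8774495$76776866974  (last char: '4')
  sorted[17] = 95$7677686697487744  (last char: '4')
  sorted[18] = 9748774495$76776866  (last char: '6')
Last column: 57749877679$7866446
Original string S is at sorted index 11

Answer: 57749877679$7866446
11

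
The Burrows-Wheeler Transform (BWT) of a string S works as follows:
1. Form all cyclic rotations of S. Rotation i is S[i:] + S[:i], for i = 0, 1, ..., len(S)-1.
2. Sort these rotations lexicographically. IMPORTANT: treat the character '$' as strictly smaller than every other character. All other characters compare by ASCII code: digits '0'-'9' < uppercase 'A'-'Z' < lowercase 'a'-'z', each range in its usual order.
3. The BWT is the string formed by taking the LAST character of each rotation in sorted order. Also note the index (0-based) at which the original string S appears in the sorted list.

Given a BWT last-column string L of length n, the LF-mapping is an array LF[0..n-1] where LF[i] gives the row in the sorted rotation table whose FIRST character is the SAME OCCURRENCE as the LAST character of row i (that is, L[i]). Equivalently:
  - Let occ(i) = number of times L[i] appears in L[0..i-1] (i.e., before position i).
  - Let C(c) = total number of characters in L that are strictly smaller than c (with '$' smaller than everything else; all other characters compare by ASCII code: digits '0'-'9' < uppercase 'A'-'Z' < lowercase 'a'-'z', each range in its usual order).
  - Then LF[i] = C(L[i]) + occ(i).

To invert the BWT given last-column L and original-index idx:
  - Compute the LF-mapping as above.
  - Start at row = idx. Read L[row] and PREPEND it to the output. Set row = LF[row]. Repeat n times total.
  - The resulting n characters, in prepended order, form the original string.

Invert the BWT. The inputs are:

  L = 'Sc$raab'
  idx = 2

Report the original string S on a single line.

Answer: abracS$

Derivation:
LF mapping: 1 5 0 6 2 3 4
Walk LF starting at row 2, prepending L[row]:
  step 1: row=2, L[2]='$', prepend. Next row=LF[2]=0
  step 2: row=0, L[0]='S', prepend. Next row=LF[0]=1
  step 3: row=1, L[1]='c', prepend. Next row=LF[1]=5
  step 4: row=5, L[5]='a', prepend. Next row=LF[5]=3
  step 5: row=3, L[3]='r', prepend. Next row=LF[3]=6
  step 6: row=6, L[6]='b', prepend. Next row=LF[6]=4
  step 7: row=4, L[4]='a', prepend. Next row=LF[4]=2
Reversed output: abracS$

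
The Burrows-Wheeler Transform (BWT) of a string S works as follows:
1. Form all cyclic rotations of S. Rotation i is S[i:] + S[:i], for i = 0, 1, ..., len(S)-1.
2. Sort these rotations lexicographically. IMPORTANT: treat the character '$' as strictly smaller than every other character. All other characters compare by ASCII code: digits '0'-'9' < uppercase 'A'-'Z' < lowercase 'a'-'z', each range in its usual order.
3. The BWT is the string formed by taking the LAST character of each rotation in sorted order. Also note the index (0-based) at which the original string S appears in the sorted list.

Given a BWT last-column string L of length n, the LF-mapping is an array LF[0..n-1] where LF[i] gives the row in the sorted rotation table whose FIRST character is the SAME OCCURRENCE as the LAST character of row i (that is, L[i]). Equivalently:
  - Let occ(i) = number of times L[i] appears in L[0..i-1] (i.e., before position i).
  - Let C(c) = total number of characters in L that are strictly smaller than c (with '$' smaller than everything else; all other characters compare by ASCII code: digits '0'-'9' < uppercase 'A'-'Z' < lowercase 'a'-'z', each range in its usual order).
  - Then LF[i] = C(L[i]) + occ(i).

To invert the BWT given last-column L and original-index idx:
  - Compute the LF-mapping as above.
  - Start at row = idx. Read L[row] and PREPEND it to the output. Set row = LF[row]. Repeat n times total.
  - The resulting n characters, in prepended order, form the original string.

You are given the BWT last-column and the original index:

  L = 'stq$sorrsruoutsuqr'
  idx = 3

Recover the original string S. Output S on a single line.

Answer: qosruusqusttorrrs$

Derivation:
LF mapping: 9 13 3 0 10 1 5 6 11 7 15 2 16 14 12 17 4 8
Walk LF starting at row 3, prepending L[row]:
  step 1: row=3, L[3]='$', prepend. Next row=LF[3]=0
  step 2: row=0, L[0]='s', prepend. Next row=LF[0]=9
  step 3: row=9, L[9]='r', prepend. Next row=LF[9]=7
  step 4: row=7, L[7]='r', prepend. Next row=LF[7]=6
  step 5: row=6, L[6]='r', prepend. Next row=LF[6]=5
  step 6: row=5, L[5]='o', prepend. Next row=LF[5]=1
  step 7: row=1, L[1]='t', prepend. Next row=LF[1]=13
  step 8: row=13, L[13]='t', prepend. Next row=LF[13]=14
  step 9: row=14, L[14]='s', prepend. Next row=LF[14]=12
  step 10: row=12, L[12]='u', prepend. Next row=LF[12]=16
  step 11: row=16, L[16]='q', prepend. Next row=LF[16]=4
  step 12: row=4, L[4]='s', prepend. Next row=LF[4]=10
  step 13: row=10, L[10]='u', prepend. Next row=LF[10]=15
  step 14: row=15, L[15]='u', prepend. Next row=LF[15]=17
  step 15: row=17, L[17]='r', prepend. Next row=LF[17]=8
  step 16: row=8, L[8]='s', prepend. Next row=LF[8]=11
  step 17: row=11, L[11]='o', prepend. Next row=LF[11]=2
  step 18: row=2, L[2]='q', prepend. Next row=LF[2]=3
Reversed output: qosruusqusttorrrs$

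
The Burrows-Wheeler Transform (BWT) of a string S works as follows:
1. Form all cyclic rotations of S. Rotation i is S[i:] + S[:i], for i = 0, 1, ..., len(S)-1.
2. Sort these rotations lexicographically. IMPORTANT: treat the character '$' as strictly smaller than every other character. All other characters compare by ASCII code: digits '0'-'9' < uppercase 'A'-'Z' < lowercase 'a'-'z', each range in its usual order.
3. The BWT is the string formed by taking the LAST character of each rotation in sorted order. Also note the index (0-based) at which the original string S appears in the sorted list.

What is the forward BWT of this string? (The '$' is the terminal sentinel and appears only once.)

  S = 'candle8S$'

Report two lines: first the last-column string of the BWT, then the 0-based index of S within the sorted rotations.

Answer: Se8c$nlda
4

Derivation:
All 9 rotations (rotation i = S[i:]+S[:i]):
  rot[0] = candle8S$
  rot[1] = andle8S$c
  rot[2] = ndle8S$ca
  rot[3] = dle8S$can
  rot[4] = le8S$cand
  rot[5] = e8S$candl
  rot[6] = 8S$candle
  rot[7] = S$candle8
  rot[8] = $candle8S
Sorted (with $ < everything):
  sorted[0] = $candle8S  (last char: 'S')
  sorted[1] = 8S$candle  (last char: 'e')
  sorted[2] = S$candle8  (last char: '8')
  sorted[3] = andle8S$c  (last char: 'c')
  sorted[4] = candle8S$  (last char: '$')
  sorted[5] = dle8S$can  (last char: 'n')
  sorted[6] = e8S$candl  (last char: 'l')
  sorted[7] = le8S$cand  (last char: 'd')
  sorted[8] = ndle8S$ca  (last char: 'a')
Last column: Se8c$nlda
Original string S is at sorted index 4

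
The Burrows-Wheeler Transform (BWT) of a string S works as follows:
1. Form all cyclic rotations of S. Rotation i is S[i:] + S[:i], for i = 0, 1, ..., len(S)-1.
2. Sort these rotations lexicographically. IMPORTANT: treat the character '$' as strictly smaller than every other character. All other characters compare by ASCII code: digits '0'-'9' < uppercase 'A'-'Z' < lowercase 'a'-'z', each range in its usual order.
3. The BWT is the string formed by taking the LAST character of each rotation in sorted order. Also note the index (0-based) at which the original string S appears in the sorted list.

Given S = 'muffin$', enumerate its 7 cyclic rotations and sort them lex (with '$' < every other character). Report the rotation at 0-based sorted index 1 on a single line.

All 7 rotations (rotation i = S[i:]+S[:i]):
  rot[0] = muffin$
  rot[1] = uffin$m
  rot[2] = ffin$mu
  rot[3] = fin$muf
  rot[4] = in$muff
  rot[5] = n$muffi
  rot[6] = $muffin
Sorted (with $ < everything):
  sorted[0] = $muffin
  sorted[1] = ffin$mu
  sorted[2] = fin$muf
  sorted[3] = in$muff
  sorted[4] = muffin$
  sorted[5] = n$muffi
  sorted[6] = uffin$m
sorted[1] = ffin$mu

Answer: ffin$mu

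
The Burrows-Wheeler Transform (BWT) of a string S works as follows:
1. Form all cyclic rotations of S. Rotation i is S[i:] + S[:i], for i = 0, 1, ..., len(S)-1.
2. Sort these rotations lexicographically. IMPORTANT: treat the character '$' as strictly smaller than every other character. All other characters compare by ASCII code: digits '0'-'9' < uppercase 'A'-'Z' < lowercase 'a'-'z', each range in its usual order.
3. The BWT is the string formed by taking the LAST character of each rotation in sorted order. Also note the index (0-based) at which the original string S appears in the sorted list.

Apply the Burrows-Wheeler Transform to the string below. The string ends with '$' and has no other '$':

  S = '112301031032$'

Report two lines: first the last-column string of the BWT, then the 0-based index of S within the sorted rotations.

Answer: 231103$131200
6

Derivation:
All 13 rotations (rotation i = S[i:]+S[:i]):
  rot[0] = 112301031032$
  rot[1] = 12301031032$1
  rot[2] = 2301031032$11
  rot[3] = 301031032$112
  rot[4] = 01031032$1123
  rot[5] = 1031032$11230
  rot[6] = 031032$112301
  rot[7] = 31032$1123010
  rot[8] = 1032$11230103
  rot[9] = 032$112301031
  rot[10] = 32$1123010310
  rot[11] = 2$11230103103
  rot[12] = $112301031032
Sorted (with $ < everything):
  sorted[0] = $112301031032  (last char: '2')
  sorted[1] = 01031032$1123  (last char: '3')
  sorted[2] = 031032$112301  (last char: '1')
  sorted[3] = 032$112301031  (last char: '1')
  sorted[4] = 1031032$11230  (last char: '0')
  sorted[5] = 1032$11230103  (last char: '3')
  sorted[6] = 112301031032$  (last char: '$')
  sorted[7] = 12301031032$1  (last char: '1')
  sorted[8] = 2$11230103103  (last char: '3')
  sorted[9] = 2301031032$11  (last char: '1')
  sorted[10] = 301031032$112  (last char: '2')
  sorted[11] = 31032$1123010  (last char: '0')
  sorted[12] = 32$1123010310  (last char: '0')
Last column: 231103$131200
Original string S is at sorted index 6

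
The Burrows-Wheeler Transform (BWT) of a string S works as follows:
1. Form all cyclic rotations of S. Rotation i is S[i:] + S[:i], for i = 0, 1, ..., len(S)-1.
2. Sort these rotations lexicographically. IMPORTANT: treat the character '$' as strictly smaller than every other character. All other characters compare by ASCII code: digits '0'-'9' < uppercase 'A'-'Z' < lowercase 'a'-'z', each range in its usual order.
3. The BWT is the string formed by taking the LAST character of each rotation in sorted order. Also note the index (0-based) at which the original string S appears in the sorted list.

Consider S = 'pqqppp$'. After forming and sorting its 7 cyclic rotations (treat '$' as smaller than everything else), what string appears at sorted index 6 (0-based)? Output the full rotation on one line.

All 7 rotations (rotation i = S[i:]+S[:i]):
  rot[0] = pqqppp$
  rot[1] = qqppp$p
  rot[2] = qppp$pq
  rot[3] = ppp$pqq
  rot[4] = pp$pqqp
  rot[5] = p$pqqpp
  rot[6] = $pqqppp
Sorted (with $ < everything):
  sorted[0] = $pqqppp
  sorted[1] = p$pqqpp
  sorted[2] = pp$pqqp
  sorted[3] = ppp$pqq
  sorted[4] = pqqppp$
  sorted[5] = qppp$pq
  sorted[6] = qqppp$p
sorted[6] = qqppp$p

Answer: qqppp$p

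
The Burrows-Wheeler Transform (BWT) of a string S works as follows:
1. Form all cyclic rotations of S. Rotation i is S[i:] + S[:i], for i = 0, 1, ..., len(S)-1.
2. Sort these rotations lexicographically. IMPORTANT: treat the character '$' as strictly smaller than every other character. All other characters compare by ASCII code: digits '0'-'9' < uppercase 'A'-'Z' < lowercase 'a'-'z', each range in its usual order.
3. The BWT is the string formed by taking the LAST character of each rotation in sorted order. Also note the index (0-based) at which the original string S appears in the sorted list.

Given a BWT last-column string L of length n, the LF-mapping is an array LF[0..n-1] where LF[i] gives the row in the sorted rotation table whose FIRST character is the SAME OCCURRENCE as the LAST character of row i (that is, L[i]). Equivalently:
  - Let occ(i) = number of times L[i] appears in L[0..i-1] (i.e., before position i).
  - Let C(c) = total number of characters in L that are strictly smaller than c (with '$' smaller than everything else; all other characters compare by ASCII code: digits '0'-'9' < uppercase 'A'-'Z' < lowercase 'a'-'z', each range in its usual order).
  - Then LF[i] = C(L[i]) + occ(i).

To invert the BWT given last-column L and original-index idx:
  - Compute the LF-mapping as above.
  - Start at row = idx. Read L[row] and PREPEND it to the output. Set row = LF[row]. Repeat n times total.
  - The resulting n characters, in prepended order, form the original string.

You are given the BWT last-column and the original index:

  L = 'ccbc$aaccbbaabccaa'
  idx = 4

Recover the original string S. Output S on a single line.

LF mapping: 11 12 7 13 0 1 2 14 15 8 9 3 4 10 16 17 5 6
Walk LF starting at row 4, prepending L[row]:
  step 1: row=4, L[4]='$', prepend. Next row=LF[4]=0
  step 2: row=0, L[0]='c', prepend. Next row=LF[0]=11
  step 3: row=11, L[11]='a', prepend. Next row=LF[11]=3
  step 4: row=3, L[3]='c', prepend. Next row=LF[3]=13
  step 5: row=13, L[13]='b', prepend. Next row=LF[13]=10
  step 6: row=10, L[10]='b', prepend. Next row=LF[10]=9
  step 7: row=9, L[9]='b', prepend. Next row=LF[9]=8
  step 8: row=8, L[8]='c', prepend. Next row=LF[8]=15
  step 9: row=15, L[15]='c', prepend. Next row=LF[15]=17
  step 10: row=17, L[17]='a', prepend. Next row=LF[17]=6
  step 11: row=6, L[6]='a', prepend. Next row=LF[6]=2
  step 12: row=2, L[2]='b', prepend. Next row=LF[2]=7
  step 13: row=7, L[7]='c', prepend. Next row=LF[7]=14
  step 14: row=14, L[14]='c', prepend. Next row=LF[14]=16
  step 15: row=16, L[16]='a', prepend. Next row=LF[16]=5
  step 16: row=5, L[5]='a', prepend. Next row=LF[5]=1
  step 17: row=1, L[1]='c', prepend. Next row=LF[1]=12
  step 18: row=12, L[12]='a', prepend. Next row=LF[12]=4
Reversed output: acaaccbaaccbbbcac$

Answer: acaaccbaaccbbbcac$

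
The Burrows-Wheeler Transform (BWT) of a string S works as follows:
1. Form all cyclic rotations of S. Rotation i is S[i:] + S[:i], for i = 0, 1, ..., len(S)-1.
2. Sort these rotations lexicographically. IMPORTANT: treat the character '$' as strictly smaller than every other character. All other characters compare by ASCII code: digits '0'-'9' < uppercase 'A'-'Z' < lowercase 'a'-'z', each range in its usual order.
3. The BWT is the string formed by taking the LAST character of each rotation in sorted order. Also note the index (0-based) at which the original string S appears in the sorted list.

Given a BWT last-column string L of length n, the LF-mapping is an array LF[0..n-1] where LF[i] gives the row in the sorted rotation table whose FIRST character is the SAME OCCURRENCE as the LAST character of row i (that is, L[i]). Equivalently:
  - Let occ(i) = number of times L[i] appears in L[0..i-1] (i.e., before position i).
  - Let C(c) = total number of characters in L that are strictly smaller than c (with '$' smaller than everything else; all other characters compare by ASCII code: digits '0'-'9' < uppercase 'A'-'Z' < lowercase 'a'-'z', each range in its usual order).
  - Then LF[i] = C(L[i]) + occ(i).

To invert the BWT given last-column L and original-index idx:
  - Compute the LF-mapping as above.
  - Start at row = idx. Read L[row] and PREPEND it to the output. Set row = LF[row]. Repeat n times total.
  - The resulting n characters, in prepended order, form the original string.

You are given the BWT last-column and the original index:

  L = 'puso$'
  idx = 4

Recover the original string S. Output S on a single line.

Answer: uosp$

Derivation:
LF mapping: 2 4 3 1 0
Walk LF starting at row 4, prepending L[row]:
  step 1: row=4, L[4]='$', prepend. Next row=LF[4]=0
  step 2: row=0, L[0]='p', prepend. Next row=LF[0]=2
  step 3: row=2, L[2]='s', prepend. Next row=LF[2]=3
  step 4: row=3, L[3]='o', prepend. Next row=LF[3]=1
  step 5: row=1, L[1]='u', prepend. Next row=LF[1]=4
Reversed output: uosp$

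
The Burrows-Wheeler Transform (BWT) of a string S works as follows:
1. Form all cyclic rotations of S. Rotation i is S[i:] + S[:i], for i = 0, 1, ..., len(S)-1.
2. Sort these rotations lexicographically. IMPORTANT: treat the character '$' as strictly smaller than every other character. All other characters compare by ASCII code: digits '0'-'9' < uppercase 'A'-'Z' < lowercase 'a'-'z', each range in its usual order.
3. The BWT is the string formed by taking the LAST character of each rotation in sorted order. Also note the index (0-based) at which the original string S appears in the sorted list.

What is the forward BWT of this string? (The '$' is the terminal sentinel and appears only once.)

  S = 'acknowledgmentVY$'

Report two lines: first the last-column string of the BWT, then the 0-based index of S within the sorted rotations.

All 17 rotations (rotation i = S[i:]+S[:i]):
  rot[0] = acknowledgmentVY$
  rot[1] = cknowledgmentVY$a
  rot[2] = knowledgmentVY$ac
  rot[3] = nowledgmentVY$ack
  rot[4] = owledgmentVY$ackn
  rot[5] = wledgmentVY$ackno
  rot[6] = ledgmentVY$acknow
  rot[7] = edgmentVY$acknowl
  rot[8] = dgmentVY$acknowle
  rot[9] = gmentVY$acknowled
  rot[10] = mentVY$acknowledg
  rot[11] = entVY$acknowledgm
  rot[12] = ntVY$acknowledgme
  rot[13] = tVY$acknowledgmen
  rot[14] = VY$acknowledgment
  rot[15] = Y$acknowledgmentV
  rot[16] = $acknowledgmentVY
Sorted (with $ < everything):
  sorted[0] = $acknowledgmentVY  (last char: 'Y')
  sorted[1] = VY$acknowledgment  (last char: 't')
  sorted[2] = Y$acknowledgmentV  (last char: 'V')
  sorted[3] = acknowledgmentVY$  (last char: '$')
  sorted[4] = cknowledgmentVY$a  (last char: 'a')
  sorted[5] = dgmentVY$acknowle  (last char: 'e')
  sorted[6] = edgmentVY$acknowl  (last char: 'l')
  sorted[7] = entVY$acknowledgm  (last char: 'm')
  sorted[8] = gmentVY$acknowled  (last char: 'd')
  sorted[9] = knowledgmentVY$ac  (last char: 'c')
  sorted[10] = ledgmentVY$acknow  (last char: 'w')
  sorted[11] = mentVY$acknowledg  (last char: 'g')
  sorted[12] = nowledgmentVY$ack  (last char: 'k')
  sorted[13] = ntVY$acknowledgme  (last char: 'e')
  sorted[14] = owledgmentVY$ackn  (last char: 'n')
  sorted[15] = tVY$acknowledgmen  (last char: 'n')
  sorted[16] = wledgmentVY$ackno  (last char: 'o')
Last column: YtV$aelmdcwgkenno
Original string S is at sorted index 3

Answer: YtV$aelmdcwgkenno
3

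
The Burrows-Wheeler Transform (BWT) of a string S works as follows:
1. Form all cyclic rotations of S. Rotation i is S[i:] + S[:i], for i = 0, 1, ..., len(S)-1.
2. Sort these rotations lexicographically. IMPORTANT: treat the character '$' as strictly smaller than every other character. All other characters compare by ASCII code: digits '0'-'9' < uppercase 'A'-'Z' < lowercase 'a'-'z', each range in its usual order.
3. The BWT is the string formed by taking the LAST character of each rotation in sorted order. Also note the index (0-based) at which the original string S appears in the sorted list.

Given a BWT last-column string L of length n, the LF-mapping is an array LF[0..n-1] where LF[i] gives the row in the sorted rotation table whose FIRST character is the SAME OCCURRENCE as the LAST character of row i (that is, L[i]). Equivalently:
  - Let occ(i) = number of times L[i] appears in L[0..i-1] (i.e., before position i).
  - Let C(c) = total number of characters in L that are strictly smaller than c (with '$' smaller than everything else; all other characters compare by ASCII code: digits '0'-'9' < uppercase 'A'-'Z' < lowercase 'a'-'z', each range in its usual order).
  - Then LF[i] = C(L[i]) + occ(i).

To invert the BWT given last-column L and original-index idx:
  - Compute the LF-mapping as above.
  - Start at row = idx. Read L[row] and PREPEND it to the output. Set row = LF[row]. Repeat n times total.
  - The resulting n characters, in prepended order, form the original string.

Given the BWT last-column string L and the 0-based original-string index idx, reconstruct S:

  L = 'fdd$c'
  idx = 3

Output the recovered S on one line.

Answer: ddcf$

Derivation:
LF mapping: 4 2 3 0 1
Walk LF starting at row 3, prepending L[row]:
  step 1: row=3, L[3]='$', prepend. Next row=LF[3]=0
  step 2: row=0, L[0]='f', prepend. Next row=LF[0]=4
  step 3: row=4, L[4]='c', prepend. Next row=LF[4]=1
  step 4: row=1, L[1]='d', prepend. Next row=LF[1]=2
  step 5: row=2, L[2]='d', prepend. Next row=LF[2]=3
Reversed output: ddcf$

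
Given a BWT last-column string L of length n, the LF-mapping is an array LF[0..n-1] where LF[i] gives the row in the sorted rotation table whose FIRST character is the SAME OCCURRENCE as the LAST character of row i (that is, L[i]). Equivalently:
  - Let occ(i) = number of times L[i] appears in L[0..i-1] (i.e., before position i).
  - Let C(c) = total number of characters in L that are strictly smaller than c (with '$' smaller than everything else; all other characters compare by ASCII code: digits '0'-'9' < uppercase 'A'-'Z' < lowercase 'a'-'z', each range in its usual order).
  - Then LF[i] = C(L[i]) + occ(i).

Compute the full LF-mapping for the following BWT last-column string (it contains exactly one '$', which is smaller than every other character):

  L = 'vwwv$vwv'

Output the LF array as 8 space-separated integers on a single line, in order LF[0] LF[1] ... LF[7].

Answer: 1 5 6 2 0 3 7 4

Derivation:
Char counts: '$':1, 'v':4, 'w':3
C (first-col start): C('$')=0, C('v')=1, C('w')=5
L[0]='v': occ=0, LF[0]=C('v')+0=1+0=1
L[1]='w': occ=0, LF[1]=C('w')+0=5+0=5
L[2]='w': occ=1, LF[2]=C('w')+1=5+1=6
L[3]='v': occ=1, LF[3]=C('v')+1=1+1=2
L[4]='$': occ=0, LF[4]=C('$')+0=0+0=0
L[5]='v': occ=2, LF[5]=C('v')+2=1+2=3
L[6]='w': occ=2, LF[6]=C('w')+2=5+2=7
L[7]='v': occ=3, LF[7]=C('v')+3=1+3=4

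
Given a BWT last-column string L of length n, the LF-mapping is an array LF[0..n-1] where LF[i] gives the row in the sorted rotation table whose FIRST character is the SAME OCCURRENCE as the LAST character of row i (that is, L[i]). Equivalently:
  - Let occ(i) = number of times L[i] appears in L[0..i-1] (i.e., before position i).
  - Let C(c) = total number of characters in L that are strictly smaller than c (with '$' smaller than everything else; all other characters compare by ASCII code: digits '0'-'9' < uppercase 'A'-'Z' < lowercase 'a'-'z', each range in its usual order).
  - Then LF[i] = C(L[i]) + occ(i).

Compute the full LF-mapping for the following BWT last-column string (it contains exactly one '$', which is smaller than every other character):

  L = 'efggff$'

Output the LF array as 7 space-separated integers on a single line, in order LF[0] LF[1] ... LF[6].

Answer: 1 2 5 6 3 4 0

Derivation:
Char counts: '$':1, 'e':1, 'f':3, 'g':2
C (first-col start): C('$')=0, C('e')=1, C('f')=2, C('g')=5
L[0]='e': occ=0, LF[0]=C('e')+0=1+0=1
L[1]='f': occ=0, LF[1]=C('f')+0=2+0=2
L[2]='g': occ=0, LF[2]=C('g')+0=5+0=5
L[3]='g': occ=1, LF[3]=C('g')+1=5+1=6
L[4]='f': occ=1, LF[4]=C('f')+1=2+1=3
L[5]='f': occ=2, LF[5]=C('f')+2=2+2=4
L[6]='$': occ=0, LF[6]=C('$')+0=0+0=0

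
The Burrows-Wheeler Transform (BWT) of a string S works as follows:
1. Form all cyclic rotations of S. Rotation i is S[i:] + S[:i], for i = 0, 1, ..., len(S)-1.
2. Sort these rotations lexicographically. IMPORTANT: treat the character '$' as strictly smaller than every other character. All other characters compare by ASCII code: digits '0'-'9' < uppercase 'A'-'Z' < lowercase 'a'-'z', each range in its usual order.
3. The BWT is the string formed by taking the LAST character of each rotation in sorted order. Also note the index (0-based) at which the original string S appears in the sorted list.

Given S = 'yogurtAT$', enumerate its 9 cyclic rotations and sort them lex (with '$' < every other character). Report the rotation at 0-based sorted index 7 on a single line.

All 9 rotations (rotation i = S[i:]+S[:i]):
  rot[0] = yogurtAT$
  rot[1] = ogurtAT$y
  rot[2] = gurtAT$yo
  rot[3] = urtAT$yog
  rot[4] = rtAT$yogu
  rot[5] = tAT$yogur
  rot[6] = AT$yogurt
  rot[7] = T$yogurtA
  rot[8] = $yogurtAT
Sorted (with $ < everything):
  sorted[0] = $yogurtAT
  sorted[1] = AT$yogurt
  sorted[2] = T$yogurtA
  sorted[3] = gurtAT$yo
  sorted[4] = ogurtAT$y
  sorted[5] = rtAT$yogu
  sorted[6] = tAT$yogur
  sorted[7] = urtAT$yog
  sorted[8] = yogurtAT$
sorted[7] = urtAT$yog

Answer: urtAT$yog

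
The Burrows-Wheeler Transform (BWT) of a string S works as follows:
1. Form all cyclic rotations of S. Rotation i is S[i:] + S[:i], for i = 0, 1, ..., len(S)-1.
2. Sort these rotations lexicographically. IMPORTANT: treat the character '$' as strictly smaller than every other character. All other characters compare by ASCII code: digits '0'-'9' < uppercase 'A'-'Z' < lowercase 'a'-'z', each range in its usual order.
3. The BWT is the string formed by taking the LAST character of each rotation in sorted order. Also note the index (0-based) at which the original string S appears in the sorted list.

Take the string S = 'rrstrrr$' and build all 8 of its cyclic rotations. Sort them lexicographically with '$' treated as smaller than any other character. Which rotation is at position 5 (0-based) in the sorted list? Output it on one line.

All 8 rotations (rotation i = S[i:]+S[:i]):
  rot[0] = rrstrrr$
  rot[1] = rstrrr$r
  rot[2] = strrr$rr
  rot[3] = trrr$rrs
  rot[4] = rrr$rrst
  rot[5] = rr$rrstr
  rot[6] = r$rrstrr
  rot[7] = $rrstrrr
Sorted (with $ < everything):
  sorted[0] = $rrstrrr
  sorted[1] = r$rrstrr
  sorted[2] = rr$rrstr
  sorted[3] = rrr$rrst
  sorted[4] = rrstrrr$
  sorted[5] = rstrrr$r
  sorted[6] = strrr$rr
  sorted[7] = trrr$rrs
sorted[5] = rstrrr$r

Answer: rstrrr$r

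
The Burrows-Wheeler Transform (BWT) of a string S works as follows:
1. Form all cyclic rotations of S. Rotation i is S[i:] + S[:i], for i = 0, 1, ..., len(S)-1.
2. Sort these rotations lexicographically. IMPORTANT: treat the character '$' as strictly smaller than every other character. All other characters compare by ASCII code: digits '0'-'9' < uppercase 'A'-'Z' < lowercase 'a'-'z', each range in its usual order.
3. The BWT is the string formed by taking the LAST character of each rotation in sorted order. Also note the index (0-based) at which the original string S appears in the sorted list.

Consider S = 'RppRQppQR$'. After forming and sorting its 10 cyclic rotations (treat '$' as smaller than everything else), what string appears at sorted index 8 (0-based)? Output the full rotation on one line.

All 10 rotations (rotation i = S[i:]+S[:i]):
  rot[0] = RppRQppQR$
  rot[1] = ppRQppQR$R
  rot[2] = pRQppQR$Rp
  rot[3] = RQppQR$Rpp
  rot[4] = QppQR$RppR
  rot[5] = ppQR$RppRQ
  rot[6] = pQR$RppRQp
  rot[7] = QR$RppRQpp
  rot[8] = R$RppRQppQ
  rot[9] = $RppRQppQR
Sorted (with $ < everything):
  sorted[0] = $RppRQppQR
  sorted[1] = QR$RppRQpp
  sorted[2] = QppQR$RppR
  sorted[3] = R$RppRQppQ
  sorted[4] = RQppQR$Rpp
  sorted[5] = RppRQppQR$
  sorted[6] = pQR$RppRQp
  sorted[7] = pRQppQR$Rp
  sorted[8] = ppQR$RppRQ
  sorted[9] = ppRQppQR$R
sorted[8] = ppQR$RppRQ

Answer: ppQR$RppRQ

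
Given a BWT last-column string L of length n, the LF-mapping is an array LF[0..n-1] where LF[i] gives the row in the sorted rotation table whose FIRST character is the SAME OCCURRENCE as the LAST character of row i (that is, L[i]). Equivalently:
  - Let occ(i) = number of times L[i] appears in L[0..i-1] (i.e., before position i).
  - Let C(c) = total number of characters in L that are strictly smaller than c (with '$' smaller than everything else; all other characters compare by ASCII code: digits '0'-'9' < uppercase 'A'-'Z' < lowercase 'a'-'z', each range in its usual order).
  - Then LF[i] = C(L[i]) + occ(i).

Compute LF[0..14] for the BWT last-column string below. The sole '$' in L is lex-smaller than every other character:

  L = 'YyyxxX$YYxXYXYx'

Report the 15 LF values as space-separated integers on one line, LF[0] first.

Answer: 4 13 14 9 10 1 0 5 6 11 2 7 3 8 12

Derivation:
Char counts: '$':1, 'X':3, 'Y':5, 'x':4, 'y':2
C (first-col start): C('$')=0, C('X')=1, C('Y')=4, C('x')=9, C('y')=13
L[0]='Y': occ=0, LF[0]=C('Y')+0=4+0=4
L[1]='y': occ=0, LF[1]=C('y')+0=13+0=13
L[2]='y': occ=1, LF[2]=C('y')+1=13+1=14
L[3]='x': occ=0, LF[3]=C('x')+0=9+0=9
L[4]='x': occ=1, LF[4]=C('x')+1=9+1=10
L[5]='X': occ=0, LF[5]=C('X')+0=1+0=1
L[6]='$': occ=0, LF[6]=C('$')+0=0+0=0
L[7]='Y': occ=1, LF[7]=C('Y')+1=4+1=5
L[8]='Y': occ=2, LF[8]=C('Y')+2=4+2=6
L[9]='x': occ=2, LF[9]=C('x')+2=9+2=11
L[10]='X': occ=1, LF[10]=C('X')+1=1+1=2
L[11]='Y': occ=3, LF[11]=C('Y')+3=4+3=7
L[12]='X': occ=2, LF[12]=C('X')+2=1+2=3
L[13]='Y': occ=4, LF[13]=C('Y')+4=4+4=8
L[14]='x': occ=3, LF[14]=C('x')+3=9+3=12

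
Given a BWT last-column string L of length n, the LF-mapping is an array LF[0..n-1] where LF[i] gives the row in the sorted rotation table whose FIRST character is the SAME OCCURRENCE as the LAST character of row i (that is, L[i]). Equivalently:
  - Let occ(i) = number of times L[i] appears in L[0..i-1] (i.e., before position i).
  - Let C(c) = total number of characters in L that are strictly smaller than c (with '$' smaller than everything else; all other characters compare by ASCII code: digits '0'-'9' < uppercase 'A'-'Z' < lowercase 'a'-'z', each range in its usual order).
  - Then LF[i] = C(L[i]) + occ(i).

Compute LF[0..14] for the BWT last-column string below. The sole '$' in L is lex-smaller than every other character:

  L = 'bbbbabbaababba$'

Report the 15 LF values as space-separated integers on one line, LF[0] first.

Char counts: '$':1, 'a':5, 'b':9
C (first-col start): C('$')=0, C('a')=1, C('b')=6
L[0]='b': occ=0, LF[0]=C('b')+0=6+0=6
L[1]='b': occ=1, LF[1]=C('b')+1=6+1=7
L[2]='b': occ=2, LF[2]=C('b')+2=6+2=8
L[3]='b': occ=3, LF[3]=C('b')+3=6+3=9
L[4]='a': occ=0, LF[4]=C('a')+0=1+0=1
L[5]='b': occ=4, LF[5]=C('b')+4=6+4=10
L[6]='b': occ=5, LF[6]=C('b')+5=6+5=11
L[7]='a': occ=1, LF[7]=C('a')+1=1+1=2
L[8]='a': occ=2, LF[8]=C('a')+2=1+2=3
L[9]='b': occ=6, LF[9]=C('b')+6=6+6=12
L[10]='a': occ=3, LF[10]=C('a')+3=1+3=4
L[11]='b': occ=7, LF[11]=C('b')+7=6+7=13
L[12]='b': occ=8, LF[12]=C('b')+8=6+8=14
L[13]='a': occ=4, LF[13]=C('a')+4=1+4=5
L[14]='$': occ=0, LF[14]=C('$')+0=0+0=0

Answer: 6 7 8 9 1 10 11 2 3 12 4 13 14 5 0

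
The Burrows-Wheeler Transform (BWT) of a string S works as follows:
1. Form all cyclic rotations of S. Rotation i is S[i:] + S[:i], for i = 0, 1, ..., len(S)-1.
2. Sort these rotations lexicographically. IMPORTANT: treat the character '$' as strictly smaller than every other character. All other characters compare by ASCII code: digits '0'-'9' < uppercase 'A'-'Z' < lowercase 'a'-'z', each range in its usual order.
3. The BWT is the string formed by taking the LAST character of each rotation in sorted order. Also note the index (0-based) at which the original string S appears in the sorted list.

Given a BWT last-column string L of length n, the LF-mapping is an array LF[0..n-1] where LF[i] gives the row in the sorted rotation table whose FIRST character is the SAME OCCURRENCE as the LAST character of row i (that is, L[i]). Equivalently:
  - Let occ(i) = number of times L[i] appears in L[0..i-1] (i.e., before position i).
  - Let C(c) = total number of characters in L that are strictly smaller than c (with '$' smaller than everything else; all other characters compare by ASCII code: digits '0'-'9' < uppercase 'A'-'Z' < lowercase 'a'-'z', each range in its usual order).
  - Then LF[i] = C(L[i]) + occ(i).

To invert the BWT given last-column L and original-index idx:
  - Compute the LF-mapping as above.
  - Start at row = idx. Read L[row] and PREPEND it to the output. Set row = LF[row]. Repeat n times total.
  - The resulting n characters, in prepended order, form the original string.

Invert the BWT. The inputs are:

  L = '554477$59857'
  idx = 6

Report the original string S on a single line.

LF mapping: 3 4 1 2 7 8 0 5 11 10 6 9
Walk LF starting at row 6, prepending L[row]:
  step 1: row=6, L[6]='$', prepend. Next row=LF[6]=0
  step 2: row=0, L[0]='5', prepend. Next row=LF[0]=3
  step 3: row=3, L[3]='4', prepend. Next row=LF[3]=2
  step 4: row=2, L[2]='4', prepend. Next row=LF[2]=1
  step 5: row=1, L[1]='5', prepend. Next row=LF[1]=4
  step 6: row=4, L[4]='7', prepend. Next row=LF[4]=7
  step 7: row=7, L[7]='5', prepend. Next row=LF[7]=5
  step 8: row=5, L[5]='7', prepend. Next row=LF[5]=8
  step 9: row=8, L[8]='9', prepend. Next row=LF[8]=11
  step 10: row=11, L[11]='7', prepend. Next row=LF[11]=9
  step 11: row=9, L[9]='8', prepend. Next row=LF[9]=10
  step 12: row=10, L[10]='5', prepend. Next row=LF[10]=6
Reversed output: 58797575445$

Answer: 58797575445$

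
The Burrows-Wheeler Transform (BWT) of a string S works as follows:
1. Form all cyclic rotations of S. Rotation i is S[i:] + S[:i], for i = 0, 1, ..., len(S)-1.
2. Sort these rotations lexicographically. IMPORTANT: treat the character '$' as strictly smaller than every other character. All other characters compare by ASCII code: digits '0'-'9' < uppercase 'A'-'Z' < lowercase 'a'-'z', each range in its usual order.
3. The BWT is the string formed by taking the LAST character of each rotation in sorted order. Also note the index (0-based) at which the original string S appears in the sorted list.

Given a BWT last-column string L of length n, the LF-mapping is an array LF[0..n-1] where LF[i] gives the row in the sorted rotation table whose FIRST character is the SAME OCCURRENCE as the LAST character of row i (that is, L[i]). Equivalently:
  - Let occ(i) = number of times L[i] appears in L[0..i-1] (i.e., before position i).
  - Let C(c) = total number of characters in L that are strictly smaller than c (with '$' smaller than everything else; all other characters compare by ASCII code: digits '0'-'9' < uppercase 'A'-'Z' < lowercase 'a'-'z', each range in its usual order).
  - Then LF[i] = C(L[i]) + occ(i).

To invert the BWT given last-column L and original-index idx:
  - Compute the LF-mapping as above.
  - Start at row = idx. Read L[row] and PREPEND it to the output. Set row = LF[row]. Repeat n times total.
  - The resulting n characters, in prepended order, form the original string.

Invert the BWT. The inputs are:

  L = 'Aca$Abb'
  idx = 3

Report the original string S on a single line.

LF mapping: 1 6 3 0 2 4 5
Walk LF starting at row 3, prepending L[row]:
  step 1: row=3, L[3]='$', prepend. Next row=LF[3]=0
  step 2: row=0, L[0]='A', prepend. Next row=LF[0]=1
  step 3: row=1, L[1]='c', prepend. Next row=LF[1]=6
  step 4: row=6, L[6]='b', prepend. Next row=LF[6]=5
  step 5: row=5, L[5]='b', prepend. Next row=LF[5]=4
  step 6: row=4, L[4]='A', prepend. Next row=LF[4]=2
  step 7: row=2, L[2]='a', prepend. Next row=LF[2]=3
Reversed output: aAbbcA$

Answer: aAbbcA$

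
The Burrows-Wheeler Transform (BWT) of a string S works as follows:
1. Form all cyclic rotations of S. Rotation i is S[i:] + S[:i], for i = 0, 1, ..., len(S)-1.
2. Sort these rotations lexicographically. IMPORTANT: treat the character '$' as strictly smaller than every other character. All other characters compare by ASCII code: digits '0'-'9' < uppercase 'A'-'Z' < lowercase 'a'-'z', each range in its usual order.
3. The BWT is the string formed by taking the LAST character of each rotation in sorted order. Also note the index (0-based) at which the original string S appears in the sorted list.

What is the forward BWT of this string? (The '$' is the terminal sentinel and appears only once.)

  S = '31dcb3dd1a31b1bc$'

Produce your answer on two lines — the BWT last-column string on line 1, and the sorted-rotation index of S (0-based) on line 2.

All 17 rotations (rotation i = S[i:]+S[:i]):
  rot[0] = 31dcb3dd1a31b1bc$
  rot[1] = 1dcb3dd1a31b1bc$3
  rot[2] = dcb3dd1a31b1bc$31
  rot[3] = cb3dd1a31b1bc$31d
  rot[4] = b3dd1a31b1bc$31dc
  rot[5] = 3dd1a31b1bc$31dcb
  rot[6] = dd1a31b1bc$31dcb3
  rot[7] = d1a31b1bc$31dcb3d
  rot[8] = 1a31b1bc$31dcb3dd
  rot[9] = a31b1bc$31dcb3dd1
  rot[10] = 31b1bc$31dcb3dd1a
  rot[11] = 1b1bc$31dcb3dd1a3
  rot[12] = b1bc$31dcb3dd1a31
  rot[13] = 1bc$31dcb3dd1a31b
  rot[14] = bc$31dcb3dd1a31b1
  rot[15] = c$31dcb3dd1a31b1b
  rot[16] = $31dcb3dd1a31b1bc
Sorted (with $ < everything):
  sorted[0] = $31dcb3dd1a31b1bc  (last char: 'c')
  sorted[1] = 1a31b1bc$31dcb3dd  (last char: 'd')
  sorted[2] = 1b1bc$31dcb3dd1a3  (last char: '3')
  sorted[3] = 1bc$31dcb3dd1a31b  (last char: 'b')
  sorted[4] = 1dcb3dd1a31b1bc$3  (last char: '3')
  sorted[5] = 31b1bc$31dcb3dd1a  (last char: 'a')
  sorted[6] = 31dcb3dd1a31b1bc$  (last char: '$')
  sorted[7] = 3dd1a31b1bc$31dcb  (last char: 'b')
  sorted[8] = a31b1bc$31dcb3dd1  (last char: '1')
  sorted[9] = b1bc$31dcb3dd1a31  (last char: '1')
  sorted[10] = b3dd1a31b1bc$31dc  (last char: 'c')
  sorted[11] = bc$31dcb3dd1a31b1  (last char: '1')
  sorted[12] = c$31dcb3dd1a31b1b  (last char: 'b')
  sorted[13] = cb3dd1a31b1bc$31d  (last char: 'd')
  sorted[14] = d1a31b1bc$31dcb3d  (last char: 'd')
  sorted[15] = dcb3dd1a31b1bc$31  (last char: '1')
  sorted[16] = dd1a31b1bc$31dcb3  (last char: '3')
Last column: cd3b3a$b11c1bdd13
Original string S is at sorted index 6

Answer: cd3b3a$b11c1bdd13
6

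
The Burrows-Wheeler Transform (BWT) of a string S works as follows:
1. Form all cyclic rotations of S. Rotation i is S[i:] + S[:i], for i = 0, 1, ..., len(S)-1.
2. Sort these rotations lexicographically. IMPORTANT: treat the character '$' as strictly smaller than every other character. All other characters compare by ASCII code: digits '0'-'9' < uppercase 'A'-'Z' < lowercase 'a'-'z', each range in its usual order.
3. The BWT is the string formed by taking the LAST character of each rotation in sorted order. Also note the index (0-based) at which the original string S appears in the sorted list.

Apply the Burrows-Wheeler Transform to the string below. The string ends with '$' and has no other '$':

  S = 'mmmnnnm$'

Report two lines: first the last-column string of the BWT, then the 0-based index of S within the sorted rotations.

All 8 rotations (rotation i = S[i:]+S[:i]):
  rot[0] = mmmnnnm$
  rot[1] = mmnnnm$m
  rot[2] = mnnnm$mm
  rot[3] = nnnm$mmm
  rot[4] = nnm$mmmn
  rot[5] = nm$mmmnn
  rot[6] = m$mmmnnn
  rot[7] = $mmmnnnm
Sorted (with $ < everything):
  sorted[0] = $mmmnnnm  (last char: 'm')
  sorted[1] = m$mmmnnn  (last char: 'n')
  sorted[2] = mmmnnnm$  (last char: '$')
  sorted[3] = mmnnnm$m  (last char: 'm')
  sorted[4] = mnnnm$mm  (last char: 'm')
  sorted[5] = nm$mmmnn  (last char: 'n')
  sorted[6] = nnm$mmmn  (last char: 'n')
  sorted[7] = nnnm$mmm  (last char: 'm')
Last column: mn$mmnnm
Original string S is at sorted index 2

Answer: mn$mmnnm
2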